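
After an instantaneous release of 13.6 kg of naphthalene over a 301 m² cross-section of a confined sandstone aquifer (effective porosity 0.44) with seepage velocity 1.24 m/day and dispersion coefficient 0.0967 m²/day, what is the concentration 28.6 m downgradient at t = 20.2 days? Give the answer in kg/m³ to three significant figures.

For an instantaneous plane source, C(x,t) = M/(n_e·A·√(4πDt)) · exp(−(x−vt)²/(4Dt)), with n_e·A the pore (flow) area.
Plume center vt = 1.24 × 20.2 = 25.048 m, so the well at 28.6 m is 3.552 m downgradient of the peak.
√(4πDt) = 4.954 m, giving peak height M/(n_e·A·√(4πDt)) = 13.6/(0.44 × 301 × 4.954) = 0.02073 kg/m³.
(x−vt)²/(4Dt) = (3.552)²/(4 × 0.0967 × 20.2) = 1.615; exp(−1.615) = 0.1989.
C = 0.02073 × 0.1989 = 0.00412 kg/m³.

0.00412 kg/m³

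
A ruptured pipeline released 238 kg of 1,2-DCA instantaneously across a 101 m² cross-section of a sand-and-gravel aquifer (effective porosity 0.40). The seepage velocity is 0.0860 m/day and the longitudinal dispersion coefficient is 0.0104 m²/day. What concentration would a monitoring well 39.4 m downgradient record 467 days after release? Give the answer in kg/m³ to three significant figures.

For an instantaneous plane source, C(x,t) = M/(n_e·A·√(4πDt)) · exp(−(x−vt)²/(4Dt)), with n_e·A the pore (flow) area.
Plume center vt = 0.0860 × 467 = 40.162 m, so the well at 39.4 m is 0.762 m upgradient of the peak.
√(4πDt) = 7.812 m, giving peak height M/(n_e·A·√(4πDt)) = 238/(0.40 × 101 × 7.812) = 0.7541 kg/m³.
(x−vt)²/(4Dt) = (-0.762)²/(4 × 0.0104 × 467) = 0.02989; exp(−0.02989) = 0.9706.
C = 0.7541 × 0.9706 = 0.732 kg/m³.

0.732 kg/m³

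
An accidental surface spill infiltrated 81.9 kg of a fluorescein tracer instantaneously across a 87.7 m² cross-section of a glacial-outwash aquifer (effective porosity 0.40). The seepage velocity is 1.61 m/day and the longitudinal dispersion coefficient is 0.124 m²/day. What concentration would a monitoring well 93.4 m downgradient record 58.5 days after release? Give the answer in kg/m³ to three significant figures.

0.239 kg/m³

For an instantaneous plane source, C(x,t) = M/(n_e·A·√(4πDt)) · exp(−(x−vt)²/(4Dt)), with n_e·A the pore (flow) area.
Plume center vt = 1.61 × 58.5 = 94.185 m, so the well at 93.4 m is 0.785 m upgradient of the peak.
√(4πDt) = 9.548 m, giving peak height M/(n_e·A·√(4πDt)) = 81.9/(0.40 × 87.7 × 9.548) = 0.2445 kg/m³.
(x−vt)²/(4Dt) = (-0.785)²/(4 × 0.124 × 58.5) = 0.02124; exp(−0.02124) = 0.9790.
C = 0.2445 × 0.9790 = 0.239 kg/m³.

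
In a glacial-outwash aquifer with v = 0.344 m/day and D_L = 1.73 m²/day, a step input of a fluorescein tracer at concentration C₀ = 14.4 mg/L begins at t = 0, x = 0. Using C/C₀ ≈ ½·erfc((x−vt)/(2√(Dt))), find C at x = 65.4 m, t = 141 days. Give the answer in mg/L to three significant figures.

3.20 mg/L

For a continuous step input, C/C₀ ≈ ½·erfc((x−vt)/(2√(Dt))).
vt = 0.344 × 141 = 48.504 m and 2√(Dt) = 2√(1.73 × 141) = 31.24 m.
Argument (x−vt)/(2√(Dt)) = (65.4 − 48.504)/31.24 = 0.5408; ½·erfc(0.5408) = 0.2222.
C = 14.4 × 0.2222 = 3.20 mg/L.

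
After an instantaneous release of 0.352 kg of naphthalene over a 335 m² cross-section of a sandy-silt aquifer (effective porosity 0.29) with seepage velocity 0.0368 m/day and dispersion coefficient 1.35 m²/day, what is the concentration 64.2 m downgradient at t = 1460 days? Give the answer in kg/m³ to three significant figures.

For an instantaneous plane source, C(x,t) = M/(n_e·A·√(4πDt)) · exp(−(x−vt)²/(4Dt)), with n_e·A the pore (flow) area.
Plume center vt = 0.0368 × 1460 = 53.728 m, so the well at 64.2 m is 10.472 m downgradient of the peak.
√(4πDt) = 157.4 m, giving peak height M/(n_e·A·√(4πDt)) = 0.352/(0.29 × 335 × 157.4) = 2.302e-05 kg/m³.
(x−vt)²/(4Dt) = (10.472)²/(4 × 1.35 × 1460) = 0.01391; exp(−0.01391) = 0.9862.
C = 2.302e-05 × 0.9862 = 2.27e-05 kg/m³.

2.27e-05 kg/m³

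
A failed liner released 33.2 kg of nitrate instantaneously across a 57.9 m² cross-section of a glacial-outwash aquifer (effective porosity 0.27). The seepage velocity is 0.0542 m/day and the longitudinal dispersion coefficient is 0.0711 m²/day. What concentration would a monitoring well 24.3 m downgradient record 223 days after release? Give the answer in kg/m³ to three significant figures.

0.0143 kg/m³

For an instantaneous plane source, C(x,t) = M/(n_e·A·√(4πDt)) · exp(−(x−vt)²/(4Dt)), with n_e·A the pore (flow) area.
Plume center vt = 0.0542 × 223 = 12.0866 m, so the well at 24.3 m is 12.2134 m downgradient of the peak.
√(4πDt) = 14.12 m, giving peak height M/(n_e·A·√(4πDt)) = 33.2/(0.27 × 57.9 × 14.12) = 0.1504 kg/m³.
(x−vt)²/(4Dt) = (12.2134)²/(4 × 0.0711 × 223) = 2.352; exp(−2.352) = 0.09518.
C = 0.1504 × 0.09518 = 0.0143 kg/m³.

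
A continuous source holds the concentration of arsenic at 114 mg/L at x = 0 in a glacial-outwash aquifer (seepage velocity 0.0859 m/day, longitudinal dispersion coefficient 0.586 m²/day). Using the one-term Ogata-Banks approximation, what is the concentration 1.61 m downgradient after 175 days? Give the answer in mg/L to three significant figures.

94.1 mg/L

For a continuous step input, C/C₀ ≈ ½·erfc((x−vt)/(2√(Dt))).
vt = 0.0859 × 175 = 15.0325 m and 2√(Dt) = 2√(0.586 × 175) = 20.25 m.
Argument (x−vt)/(2√(Dt)) = (1.61 − 15.0325)/20.25 = -0.6628; ½·erfc(-0.6628) = 0.8257.
C = 114 × 0.8257 = 94.1 mg/L.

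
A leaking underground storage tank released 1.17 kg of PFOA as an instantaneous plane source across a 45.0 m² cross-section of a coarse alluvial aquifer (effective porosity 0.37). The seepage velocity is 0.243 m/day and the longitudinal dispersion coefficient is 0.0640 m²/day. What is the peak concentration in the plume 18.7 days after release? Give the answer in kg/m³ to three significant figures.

0.0181 kg/m³

The peak of an instantaneous 1D plume sits at x = vt; there the Gaussian factor is 1 and C_max = M/(n_e·A·√(4πDt)), where n_e·A is the pore area the mass is dissolved in.
√(4πDt) = √(4π × 0.0640 × 18.7) = 3.878 m, so C_max = 1.17/(0.37 × 45.0 × 3.878) = 0.0181 kg/m³.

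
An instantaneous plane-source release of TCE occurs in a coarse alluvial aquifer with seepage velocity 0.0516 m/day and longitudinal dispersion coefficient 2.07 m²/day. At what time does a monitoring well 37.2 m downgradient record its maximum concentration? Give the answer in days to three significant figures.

283 days

For the 1D instantaneous-source solution, setting ∂C/∂t = 0 at fixed x gives v²t² + 2Dt − x² = 0, so t = (√(D² + v²x²) − D)/v².
√(D² + v²x²) = √(2.07² + 0.0516² × 37.2²) = 2.823; v² = 0.00266256.
t = (2.823 − 2.07)/0.00266256 = 283 days (vs. the pure-advection estimate x/v = 721 d).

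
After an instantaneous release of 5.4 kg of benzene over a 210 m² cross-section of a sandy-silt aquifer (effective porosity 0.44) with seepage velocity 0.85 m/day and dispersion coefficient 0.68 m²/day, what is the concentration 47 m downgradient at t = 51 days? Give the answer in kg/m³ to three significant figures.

0.00254 kg/m³

For an instantaneous plane source, C(x,t) = M/(n_e·A·√(4πDt)) · exp(−(x−vt)²/(4Dt)), with n_e·A the pore (flow) area.
Plume center vt = 0.85 × 51 = 43.35 m, so the well at 47 m is 3.65 m downgradient of the peak.
√(4πDt) = 20.88 m, giving peak height M/(n_e·A·√(4πDt)) = 5.4/(0.44 × 210 × 20.88) = 0.002799 kg/m³.
(x−vt)²/(4Dt) = (3.65)²/(4 × 0.68 × 51) = 0.09604; exp(−0.09604) = 0.9084.
C = 0.002799 × 0.9084 = 0.00254 kg/m³.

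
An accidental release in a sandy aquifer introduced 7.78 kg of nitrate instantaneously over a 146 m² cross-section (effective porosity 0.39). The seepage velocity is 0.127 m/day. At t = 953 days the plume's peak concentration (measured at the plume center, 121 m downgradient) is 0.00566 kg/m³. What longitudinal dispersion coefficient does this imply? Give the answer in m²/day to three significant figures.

At the plume center C_max = M/(n_e·A·√(4πDt)), so D = M²/(4πt·(n_e·A·C_max)²).
n_e·A·C_max = 0.39 × 146 × 0.00566 = 0.3223 kg/m.
D = 7.78²/(4π × 953 × 0.3223²) = 0.0487 m²/day.

0.0487 m²/day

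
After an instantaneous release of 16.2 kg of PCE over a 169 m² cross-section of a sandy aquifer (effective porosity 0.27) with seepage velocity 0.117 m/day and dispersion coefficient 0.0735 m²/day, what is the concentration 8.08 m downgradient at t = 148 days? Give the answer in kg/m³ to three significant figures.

For an instantaneous plane source, C(x,t) = M/(n_e·A·√(4πDt)) · exp(−(x−vt)²/(4Dt)), with n_e·A the pore (flow) area.
Plume center vt = 0.117 × 148 = 17.316 m, so the well at 8.08 m is 9.236 m upgradient of the peak.
√(4πDt) = 11.69 m, giving peak height M/(n_e·A·√(4πDt)) = 16.2/(0.27 × 169 × 11.69) = 0.03037 kg/m³.
(x−vt)²/(4Dt) = (-9.236)²/(4 × 0.0735 × 148) = 1.960; exp(−1.960) = 0.1409.
C = 0.03037 × 0.1409 = 0.00428 kg/m³.

0.00428 kg/m³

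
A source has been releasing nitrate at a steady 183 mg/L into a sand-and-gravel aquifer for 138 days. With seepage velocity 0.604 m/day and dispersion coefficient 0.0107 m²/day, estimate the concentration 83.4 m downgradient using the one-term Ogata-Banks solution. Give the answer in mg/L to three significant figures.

For a continuous step input, C/C₀ ≈ ½·erfc((x−vt)/(2√(Dt))).
vt = 0.604 × 138 = 83.352 m and 2√(Dt) = 2√(0.0107 × 138) = 2.430 m.
Argument (x−vt)/(2√(Dt)) = (83.4 − 83.352)/2.430 = 0.01975; ½·erfc(0.01975) = 0.4889.
C = 183 × 0.4889 = 89.5 mg/L.

89.5 mg/L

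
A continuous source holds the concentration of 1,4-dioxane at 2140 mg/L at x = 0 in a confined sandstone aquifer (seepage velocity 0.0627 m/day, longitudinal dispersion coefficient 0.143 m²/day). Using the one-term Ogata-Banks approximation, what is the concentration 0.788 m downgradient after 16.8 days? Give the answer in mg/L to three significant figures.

1170 mg/L

For a continuous step input, C/C₀ ≈ ½·erfc((x−vt)/(2√(Dt))).
vt = 0.0627 × 16.8 = 1.05336 m and 2√(Dt) = 2√(0.143 × 16.8) = 3.100 m.
Argument (x−vt)/(2√(Dt)) = (0.788 − 1.05336)/3.100 = -0.08560; ½·erfc(-0.08560) = 0.5482.
C = 2140 × 0.5482 = 1170 mg/L.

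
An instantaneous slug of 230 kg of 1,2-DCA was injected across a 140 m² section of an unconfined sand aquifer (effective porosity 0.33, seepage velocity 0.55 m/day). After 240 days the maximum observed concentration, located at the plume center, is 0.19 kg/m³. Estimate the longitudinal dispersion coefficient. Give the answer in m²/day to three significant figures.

At the plume center C_max = M/(n_e·A·√(4πDt)), so D = M²/(4πt·(n_e·A·C_max)²).
n_e·A·C_max = 0.33 × 140 × 0.19 = 8.778 kg/m.
D = 230²/(4π × 240 × 8.778²) = 0.228 m²/day.

0.228 m²/day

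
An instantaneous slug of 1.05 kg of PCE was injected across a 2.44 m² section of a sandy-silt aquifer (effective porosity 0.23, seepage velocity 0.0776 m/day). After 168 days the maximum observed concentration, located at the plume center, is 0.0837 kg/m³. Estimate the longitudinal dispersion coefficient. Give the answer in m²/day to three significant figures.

0.237 m²/day

At the plume center C_max = M/(n_e·A·√(4πDt)), so D = M²/(4πt·(n_e·A·C_max)²).
n_e·A·C_max = 0.23 × 2.44 × 0.0837 = 0.04697 kg/m.
D = 1.05²/(4π × 168 × 0.04697²) = 0.237 m²/day.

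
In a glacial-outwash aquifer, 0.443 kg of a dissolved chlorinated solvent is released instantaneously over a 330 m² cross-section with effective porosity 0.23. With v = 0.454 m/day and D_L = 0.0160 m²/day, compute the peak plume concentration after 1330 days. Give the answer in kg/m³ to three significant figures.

The peak of an instantaneous 1D plume sits at x = vt; there the Gaussian factor is 1 and C_max = M/(n_e·A·√(4πDt)), where n_e·A is the pore area the mass is dissolved in.
√(4πDt) = √(4π × 0.0160 × 1330) = 16.35 m, so C_max = 0.443/(0.23 × 330 × 16.35) = 0.000357 kg/m³.

0.000357 kg/m³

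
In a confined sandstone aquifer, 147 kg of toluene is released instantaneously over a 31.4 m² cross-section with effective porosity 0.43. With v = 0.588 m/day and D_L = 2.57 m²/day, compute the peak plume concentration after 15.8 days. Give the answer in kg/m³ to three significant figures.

0.482 kg/m³

The peak of an instantaneous 1D plume sits at x = vt; there the Gaussian factor is 1 and C_max = M/(n_e·A·√(4πDt)), where n_e·A is the pore area the mass is dissolved in.
√(4πDt) = √(4π × 2.57 × 15.8) = 22.59 m, so C_max = 147/(0.43 × 31.4 × 22.59) = 0.482 kg/m³.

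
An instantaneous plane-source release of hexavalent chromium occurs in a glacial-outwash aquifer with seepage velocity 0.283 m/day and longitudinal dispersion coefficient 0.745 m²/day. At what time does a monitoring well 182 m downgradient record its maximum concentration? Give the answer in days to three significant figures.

For the 1D instantaneous-source solution, setting ∂C/∂t = 0 at fixed x gives v²t² + 2Dt − x² = 0, so t = (√(D² + v²x²) − D)/v².
√(D² + v²x²) = √(0.745² + 0.283² × 182²) = 51.51; v² = 0.080089.
t = (51.51 − 0.745)/0.080089 = 634 days (vs. the pure-advection estimate x/v = 643 d).

634 days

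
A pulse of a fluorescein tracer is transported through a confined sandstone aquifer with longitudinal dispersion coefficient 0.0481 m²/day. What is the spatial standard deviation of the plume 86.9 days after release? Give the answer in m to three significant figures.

Dispersive spreading gives a Gaussian with σ² = 2Dt; advection only shifts the center.
σ = √(2 × 0.0481 × 86.9) = 2.89 m.

2.89 m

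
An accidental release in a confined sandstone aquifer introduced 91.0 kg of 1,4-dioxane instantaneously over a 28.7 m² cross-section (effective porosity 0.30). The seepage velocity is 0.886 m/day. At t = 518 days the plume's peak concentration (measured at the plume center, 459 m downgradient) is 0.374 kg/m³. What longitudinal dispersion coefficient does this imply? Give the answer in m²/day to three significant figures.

0.123 m²/day

At the plume center C_max = M/(n_e·A·√(4πDt)), so D = M²/(4πt·(n_e·A·C_max)²).
n_e·A·C_max = 0.30 × 28.7 × 0.374 = 3.220 kg/m.
D = 91.0²/(4π × 518 × 3.220²) = 0.123 m²/day.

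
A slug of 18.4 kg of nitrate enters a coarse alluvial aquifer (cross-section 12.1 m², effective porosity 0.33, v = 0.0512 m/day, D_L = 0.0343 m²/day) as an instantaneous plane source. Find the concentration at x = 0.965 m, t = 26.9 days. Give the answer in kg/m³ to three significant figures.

For an instantaneous plane source, C(x,t) = M/(n_e·A·√(4πDt)) · exp(−(x−vt)²/(4Dt)), with n_e·A the pore (flow) area.
Plume center vt = 0.0512 × 26.9 = 1.37728 m, so the well at 0.965 m is 0.41228 m upgradient of the peak.
√(4πDt) = 3.405 m, giving peak height M/(n_e·A·√(4πDt)) = 18.4/(0.33 × 12.1 × 3.405) = 1.353 kg/m³.
(x−vt)²/(4Dt) = (-0.41228)²/(4 × 0.0343 × 26.9) = 0.04606; exp(−0.04606) = 0.9550.
C = 1.353 × 0.9550 = 1.29 kg/m³.

1.29 kg/m³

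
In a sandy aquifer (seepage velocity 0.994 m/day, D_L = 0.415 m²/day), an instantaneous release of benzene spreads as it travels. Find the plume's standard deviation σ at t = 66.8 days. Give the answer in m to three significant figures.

Dispersive spreading gives a Gaussian with σ² = 2Dt; advection only shifts the center.
σ = √(2 × 0.415 × 66.8) = 7.45 m.

7.45 m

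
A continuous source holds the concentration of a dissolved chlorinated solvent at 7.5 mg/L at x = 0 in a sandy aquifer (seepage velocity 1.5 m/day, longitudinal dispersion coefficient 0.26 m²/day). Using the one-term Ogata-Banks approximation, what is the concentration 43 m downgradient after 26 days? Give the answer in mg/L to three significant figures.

For a continuous step input, C/C₀ ≈ ½·erfc((x−vt)/(2√(Dt))).
vt = 1.5 × 26 = 39 m and 2√(Dt) = 2√(0.26 × 26) = 5.200 m.
Argument (x−vt)/(2√(Dt)) = (43 − 39)/5.200 = 0.7692; ½·erfc(0.7692) = 0.1383.
C = 7.5 × 0.1383 = 1.04 mg/L.

1.04 mg/L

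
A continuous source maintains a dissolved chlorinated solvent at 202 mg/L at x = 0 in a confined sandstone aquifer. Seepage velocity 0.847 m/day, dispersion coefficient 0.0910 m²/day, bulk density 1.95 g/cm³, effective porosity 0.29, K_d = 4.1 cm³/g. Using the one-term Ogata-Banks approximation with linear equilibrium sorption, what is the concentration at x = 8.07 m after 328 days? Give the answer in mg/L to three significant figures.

Retardation factor R = 1 + ρ_b·K_d/n = 1 + 1.95 × 4.1/0.29 = 28.57.
Sorption retards both mechanisms: v_R = v/R = 0.02965 m/day, D_R = D/R = 0.003185 m²/day.
v_R·t = 0.02965 × 328 = 9.7252 m; 2√(D_R t) = 2.044 m; argument = (8.07 − 9.7252)/2.044 = -0.8098.
C = C₀ × ½·erfc(-0.8098) = 202 × 0.8739 = 177 mg/L.

177 mg/L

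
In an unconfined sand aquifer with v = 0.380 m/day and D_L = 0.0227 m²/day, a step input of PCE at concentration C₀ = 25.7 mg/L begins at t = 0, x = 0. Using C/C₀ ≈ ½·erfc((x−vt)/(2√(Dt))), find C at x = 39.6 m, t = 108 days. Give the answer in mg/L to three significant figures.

For a continuous step input, C/C₀ ≈ ½·erfc((x−vt)/(2√(Dt))).
vt = 0.380 × 108 = 41.04 m and 2√(Dt) = 2√(0.0227 × 108) = 3.132 m.
Argument (x−vt)/(2√(Dt)) = (39.6 − 41.04)/3.132 = -0.4598; ½·erfc(-0.4598) = 0.7422.
C = 25.7 × 0.7422 = 19.1 mg/L.

19.1 mg/L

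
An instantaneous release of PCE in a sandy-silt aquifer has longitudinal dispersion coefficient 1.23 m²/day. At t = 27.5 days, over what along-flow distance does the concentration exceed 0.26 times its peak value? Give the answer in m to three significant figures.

The plume is Gaussian with σ = √(2Dt) = √(2 × 1.23 × 27.5) = 8.225 m.
C/C_peak = exp(−Δx²/(2σ²)) = 0.26 ⇒ Δx = σ·√(−2 ln 0.26) = 8.225 × 1.641 = 13.50 m.
Width = 2Δx = 27.0 m.

27.0 m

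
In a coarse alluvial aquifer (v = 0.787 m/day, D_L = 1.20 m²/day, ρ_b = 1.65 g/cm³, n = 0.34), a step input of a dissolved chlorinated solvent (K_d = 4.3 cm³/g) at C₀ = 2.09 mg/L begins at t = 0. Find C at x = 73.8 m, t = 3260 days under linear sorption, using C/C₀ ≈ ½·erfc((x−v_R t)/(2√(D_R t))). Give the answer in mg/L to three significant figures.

2.07 mg/L

Retardation factor R = 1 + ρ_b·K_d/n = 1 + 1.65 × 4.3/0.34 = 21.87.
Sorption retards both mechanisms: v_R = v/R = 0.03599 m/day, D_R = D/R = 0.05487 m²/day.
v_R·t = 0.03599 × 3260 = 117.3274 m; 2√(D_R t) = 26.75 m; argument = (73.8 − 117.3274)/26.75 = -1.627.
C = C₀ × ½·erfc(-1.627) = 2.09 × 0.9893 = 2.07 mg/L.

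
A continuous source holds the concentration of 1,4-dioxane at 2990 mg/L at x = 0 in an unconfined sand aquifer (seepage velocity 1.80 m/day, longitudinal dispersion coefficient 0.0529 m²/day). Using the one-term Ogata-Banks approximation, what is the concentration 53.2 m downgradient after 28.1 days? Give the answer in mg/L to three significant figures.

For a continuous step input, C/C₀ ≈ ½·erfc((x−vt)/(2√(Dt))).
vt = 1.80 × 28.1 = 50.58 m and 2√(Dt) = 2√(0.0529 × 28.1) = 2.438 m.
Argument (x−vt)/(2√(Dt)) = (53.2 − 50.58)/2.438 = 1.075; ½·erfc(1.075) = 0.06422.
C = 2990 × 0.06422 = 192 mg/L.

192 mg/L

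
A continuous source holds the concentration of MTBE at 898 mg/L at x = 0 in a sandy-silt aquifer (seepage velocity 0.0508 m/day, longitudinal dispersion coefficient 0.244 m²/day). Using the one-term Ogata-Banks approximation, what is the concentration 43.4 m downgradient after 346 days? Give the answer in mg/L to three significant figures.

21.1 mg/L

For a continuous step input, C/C₀ ≈ ½·erfc((x−vt)/(2√(Dt))).
vt = 0.0508 × 346 = 17.5768 m and 2√(Dt) = 2√(0.244 × 346) = 18.38 m.
Argument (x−vt)/(2√(Dt)) = (43.4 − 17.5768)/18.38 = 1.405; ½·erfc(1.405) = 0.02346.
C = 898 × 0.02346 = 21.1 mg/L.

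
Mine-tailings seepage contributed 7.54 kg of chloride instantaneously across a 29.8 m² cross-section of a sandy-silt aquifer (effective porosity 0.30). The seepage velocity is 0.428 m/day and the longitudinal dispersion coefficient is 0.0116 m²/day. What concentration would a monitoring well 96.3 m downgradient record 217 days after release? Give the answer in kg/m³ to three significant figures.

For an instantaneous plane source, C(x,t) = M/(n_e·A·√(4πDt)) · exp(−(x−vt)²/(4Dt)), with n_e·A the pore (flow) area.
Plume center vt = 0.428 × 217 = 92.876 m, so the well at 96.3 m is 3.424 m downgradient of the peak.
√(4πDt) = 5.624 m, giving peak height M/(n_e·A·√(4πDt)) = 7.54/(0.30 × 29.8 × 5.624) = 0.1500 kg/m³.
(x−vt)²/(4Dt) = (3.424)²/(4 × 0.0116 × 217) = 1.164; exp(−1.164) = 0.3122.
C = 0.1500 × 0.3122 = 0.0468 kg/m³.

0.0468 kg/m³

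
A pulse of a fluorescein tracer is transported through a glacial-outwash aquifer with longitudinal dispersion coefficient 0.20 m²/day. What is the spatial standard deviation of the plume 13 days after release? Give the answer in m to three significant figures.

2.28 m

Dispersive spreading gives a Gaussian with σ² = 2Dt; advection only shifts the center.
σ = √(2 × 0.20 × 13) = 2.28 m.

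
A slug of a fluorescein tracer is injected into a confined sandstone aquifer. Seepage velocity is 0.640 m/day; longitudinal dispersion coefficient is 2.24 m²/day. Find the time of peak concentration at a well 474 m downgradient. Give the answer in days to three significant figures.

For the 1D instantaneous-source solution, setting ∂C/∂t = 0 at fixed x gives v²t² + 2Dt − x² = 0, so t = (√(D² + v²x²) − D)/v².
√(D² + v²x²) = √(2.24² + 0.640² × 474²) = 303.4; v² = 0.4096.
t = (303.4 − 2.24)/0.4096 = 735 days (vs. the pure-advection estimate x/v = 741 d).

735 days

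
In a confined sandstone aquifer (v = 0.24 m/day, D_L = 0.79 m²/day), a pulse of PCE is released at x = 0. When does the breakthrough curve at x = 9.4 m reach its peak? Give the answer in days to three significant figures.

27.8 days

For the 1D instantaneous-source solution, setting ∂C/∂t = 0 at fixed x gives v²t² + 2Dt − x² = 0, so t = (√(D² + v²x²) − D)/v².
√(D² + v²x²) = √(0.79² + 0.24² × 9.4²) = 2.390; v² = 0.0576.
t = (2.390 − 0.79)/0.0576 = 27.8 days (vs. the pure-advection estimate x/v = 39.2 d).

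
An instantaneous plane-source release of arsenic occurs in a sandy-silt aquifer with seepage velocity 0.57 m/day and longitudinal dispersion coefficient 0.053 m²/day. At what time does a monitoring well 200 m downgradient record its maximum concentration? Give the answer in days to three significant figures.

351 days

For the 1D instantaneous-source solution, setting ∂C/∂t = 0 at fixed x gives v²t² + 2Dt − x² = 0, so t = (√(D² + v²x²) − D)/v².
√(D² + v²x²) = √(0.053² + 0.57² × 200²) = 114.0; v² = 0.3249.
t = (114.0 − 0.053)/0.3249 = 351 days (vs. the pure-advection estimate x/v = 351 d).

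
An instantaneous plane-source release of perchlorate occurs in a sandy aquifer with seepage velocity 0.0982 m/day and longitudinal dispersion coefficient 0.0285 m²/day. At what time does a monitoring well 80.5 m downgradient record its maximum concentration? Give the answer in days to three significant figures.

For the 1D instantaneous-source solution, setting ∂C/∂t = 0 at fixed x gives v²t² + 2Dt − x² = 0, so t = (√(D² + v²x²) − D)/v².
√(D² + v²x²) = √(0.0285² + 0.0982² × 80.5²) = 7.905; v² = 0.00964324.
t = (7.905 − 0.0285)/0.00964324 = 817 days (vs. the pure-advection estimate x/v = 820 d).

817 days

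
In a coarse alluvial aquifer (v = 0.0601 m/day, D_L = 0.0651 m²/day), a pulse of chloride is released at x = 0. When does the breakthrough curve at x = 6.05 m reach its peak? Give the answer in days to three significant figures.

84.2 days

For the 1D instantaneous-source solution, setting ∂C/∂t = 0 at fixed x gives v²t² + 2Dt − x² = 0, so t = (√(D² + v²x²) − D)/v².
√(D² + v²x²) = √(0.0651² + 0.0601² × 6.05²) = 0.3694; v² = 0.00361201.
t = (0.3694 − 0.0651)/0.00361201 = 84.2 days (vs. the pure-advection estimate x/v = 101 d).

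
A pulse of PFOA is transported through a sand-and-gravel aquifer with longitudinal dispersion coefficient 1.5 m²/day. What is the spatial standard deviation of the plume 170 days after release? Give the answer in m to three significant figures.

Dispersive spreading gives a Gaussian with σ² = 2Dt; advection only shifts the center.
σ = √(2 × 1.5 × 170) = 22.6 m.

22.6 m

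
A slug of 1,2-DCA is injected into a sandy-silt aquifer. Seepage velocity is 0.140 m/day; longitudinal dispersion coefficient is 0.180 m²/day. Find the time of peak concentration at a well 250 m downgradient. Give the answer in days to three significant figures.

For the 1D instantaneous-source solution, setting ∂C/∂t = 0 at fixed x gives v²t² + 2Dt − x² = 0, so t = (√(D² + v²x²) − D)/v².
√(D² + v²x²) = √(0.180² + 0.140² × 250²) = 35.00; v² = 0.0196.
t = (35.00 − 0.180)/0.0196 = 1780 days (vs. the pure-advection estimate x/v = 1790 d).

1780 days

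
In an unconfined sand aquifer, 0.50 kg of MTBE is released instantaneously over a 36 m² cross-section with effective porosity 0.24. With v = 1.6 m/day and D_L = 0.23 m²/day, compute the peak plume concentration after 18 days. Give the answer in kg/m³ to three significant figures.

0.00802 kg/m³

The peak of an instantaneous 1D plume sits at x = vt; there the Gaussian factor is 1 and C_max = M/(n_e·A·√(4πDt)), where n_e·A is the pore area the mass is dissolved in.
√(4πDt) = √(4π × 0.23 × 18) = 7.213 m, so C_max = 0.50/(0.24 × 36 × 7.213) = 0.00802 kg/m³.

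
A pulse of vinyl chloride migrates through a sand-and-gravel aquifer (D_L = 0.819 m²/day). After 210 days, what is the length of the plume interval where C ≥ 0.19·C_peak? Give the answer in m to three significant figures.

The plume is Gaussian with σ = √(2Dt) = √(2 × 0.819 × 210) = 18.55 m.
C/C_peak = exp(−Δx²/(2σ²)) = 0.19 ⇒ Δx = σ·√(−2 ln 0.19) = 18.55 × 1.822 = 33.80 m.
Width = 2Δx = 67.6 m.

67.6 m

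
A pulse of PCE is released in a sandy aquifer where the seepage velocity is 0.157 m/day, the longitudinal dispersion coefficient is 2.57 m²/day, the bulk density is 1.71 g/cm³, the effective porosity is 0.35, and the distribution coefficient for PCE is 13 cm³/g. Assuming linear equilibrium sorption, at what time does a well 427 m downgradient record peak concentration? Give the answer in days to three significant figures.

Retardation factor R = 1 + ρ_b·K_d/n = 1 + 1.71 × 13/0.35 = 64.51.
Sorption retards both mechanisms: v_R = v/R = 0.002434 m/day, D_R = D/R = 0.03984 m²/day.
Peak time from v_R²t² + 2D_R t − x² = 0: t = (√(D_R² + v_R²x²) − D_R)/v_R².
√(D_R² + v_R²x²) = √(0.03984² + 0.002434² × 427²) = 1.040; v_R² = 5.924e-06.
t = (1.040 − 0.03984)/5.924e-06 = 169000 days.

169000 days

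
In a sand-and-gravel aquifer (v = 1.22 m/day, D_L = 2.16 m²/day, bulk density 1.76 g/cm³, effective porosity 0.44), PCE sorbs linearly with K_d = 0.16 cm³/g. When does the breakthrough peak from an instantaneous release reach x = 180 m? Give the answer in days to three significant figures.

240 days

Retardation factor R = 1 + ρ_b·K_d/n = 1 + 1.76 × 0.16/0.44 = 1.640.
Sorption retards both mechanisms: v_R = v/R = 0.7439 m/day, D_R = D/R = 1.317 m²/day.
Peak time from v_R²t² + 2D_R t − x² = 0: t = (√(D_R² + v_R²x²) − D_R)/v_R².
√(D_R² + v_R²x²) = √(1.317² + 0.7439² × 180²) = 133.9; v_R² = 0.5534.
t = (133.9 − 1.317)/0.5534 = 240 days.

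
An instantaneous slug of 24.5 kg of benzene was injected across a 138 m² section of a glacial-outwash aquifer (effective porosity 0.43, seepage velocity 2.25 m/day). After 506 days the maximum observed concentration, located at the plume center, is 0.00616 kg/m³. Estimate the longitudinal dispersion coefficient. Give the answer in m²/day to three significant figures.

0.707 m²/day

At the plume center C_max = M/(n_e·A·√(4πDt)), so D = M²/(4πt·(n_e·A·C_max)²).
n_e·A·C_max = 0.43 × 138 × 0.00616 = 0.3655 kg/m.
D = 24.5²/(4π × 506 × 0.3655²) = 0.707 m²/day.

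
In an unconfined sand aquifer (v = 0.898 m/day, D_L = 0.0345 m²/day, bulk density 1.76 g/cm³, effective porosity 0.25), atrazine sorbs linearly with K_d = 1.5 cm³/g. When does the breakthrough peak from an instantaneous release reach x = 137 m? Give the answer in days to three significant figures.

1760 days

Retardation factor R = 1 + ρ_b·K_d/n = 1 + 1.76 × 1.5/0.25 = 11.56.
Sorption retards both mechanisms: v_R = v/R = 0.07768 m/day, D_R = D/R = 0.002984 m²/day.
Peak time from v_R²t² + 2D_R t − x² = 0: t = (√(D_R² + v_R²x²) − D_R)/v_R².
√(D_R² + v_R²x²) = √(0.002984² + 0.07768² × 137²) = 10.64; v_R² = 0.006034.
t = (10.64 − 0.002984)/0.006034 = 1760 days.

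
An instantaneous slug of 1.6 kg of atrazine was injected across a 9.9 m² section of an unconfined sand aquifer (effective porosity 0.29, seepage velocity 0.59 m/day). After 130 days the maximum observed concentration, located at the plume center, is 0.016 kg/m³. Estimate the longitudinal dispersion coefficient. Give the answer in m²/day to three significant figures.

At the plume center C_max = M/(n_e·A·√(4πDt)), so D = M²/(4πt·(n_e·A·C_max)²).
n_e·A·C_max = 0.29 × 9.9 × 0.016 = 0.04594 kg/m.
D = 1.6²/(4π × 130 × 0.04594²) = 0.743 m²/day.

0.743 m²/day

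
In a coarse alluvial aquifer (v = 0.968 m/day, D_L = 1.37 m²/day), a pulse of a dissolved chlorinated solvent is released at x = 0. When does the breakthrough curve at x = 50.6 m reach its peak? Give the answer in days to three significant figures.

50.8 days

For the 1D instantaneous-source solution, setting ∂C/∂t = 0 at fixed x gives v²t² + 2Dt − x² = 0, so t = (√(D² + v²x²) − D)/v².
√(D² + v²x²) = √(1.37² + 0.968² × 50.6²) = 49.00; v² = 0.937024.
t = (49.00 − 1.37)/0.937024 = 50.8 days (vs. the pure-advection estimate x/v = 52.3 d).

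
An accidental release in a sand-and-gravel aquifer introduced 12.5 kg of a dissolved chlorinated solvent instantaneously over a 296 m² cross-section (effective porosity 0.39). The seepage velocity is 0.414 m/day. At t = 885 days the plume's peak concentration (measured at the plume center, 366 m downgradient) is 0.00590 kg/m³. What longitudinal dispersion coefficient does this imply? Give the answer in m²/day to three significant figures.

0.0303 m²/day

At the plume center C_max = M/(n_e·A·√(4πDt)), so D = M²/(4πt·(n_e·A·C_max)²).
n_e·A·C_max = 0.39 × 296 × 0.00590 = 0.6811 kg/m.
D = 12.5²/(4π × 885 × 0.6811²) = 0.0303 m²/day.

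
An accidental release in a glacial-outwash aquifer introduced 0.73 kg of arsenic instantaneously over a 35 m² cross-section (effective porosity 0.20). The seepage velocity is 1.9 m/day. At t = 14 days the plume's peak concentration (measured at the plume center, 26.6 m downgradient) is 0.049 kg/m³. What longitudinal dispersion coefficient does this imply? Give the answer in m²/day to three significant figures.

At the plume center C_max = M/(n_e·A·√(4πDt)), so D = M²/(4πt·(n_e·A·C_max)²).
n_e·A·C_max = 0.20 × 35 × 0.049 = 0.3430 kg/m.
D = 0.73²/(4π × 14 × 0.3430²) = 0.0257 m²/day.

0.0257 m²/day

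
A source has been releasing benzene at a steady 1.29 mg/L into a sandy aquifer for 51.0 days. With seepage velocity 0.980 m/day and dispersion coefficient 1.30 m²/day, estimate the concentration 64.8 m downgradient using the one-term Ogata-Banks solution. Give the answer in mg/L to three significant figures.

0.128 mg/L

For a continuous step input, C/C₀ ≈ ½·erfc((x−vt)/(2√(Dt))).
vt = 0.980 × 51.0 = 49.98 m and 2√(Dt) = 2√(1.30 × 51.0) = 16.28 m.
Argument (x−vt)/(2√(Dt)) = (64.8 − 49.98)/16.28 = 0.9103; ½·erfc(0.9103) = 0.09898.
C = 1.29 × 0.09898 = 0.128 mg/L.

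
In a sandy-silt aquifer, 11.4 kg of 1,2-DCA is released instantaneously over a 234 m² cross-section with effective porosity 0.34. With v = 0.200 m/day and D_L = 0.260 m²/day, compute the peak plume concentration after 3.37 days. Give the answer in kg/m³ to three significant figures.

The peak of an instantaneous 1D plume sits at x = vt; there the Gaussian factor is 1 and C_max = M/(n_e·A·√(4πDt)), where n_e·A is the pore area the mass is dissolved in.
√(4πDt) = √(4π × 0.260 × 3.37) = 3.318 m, so C_max = 11.4/(0.34 × 234 × 3.318) = 0.0432 kg/m³.

0.0432 kg/m³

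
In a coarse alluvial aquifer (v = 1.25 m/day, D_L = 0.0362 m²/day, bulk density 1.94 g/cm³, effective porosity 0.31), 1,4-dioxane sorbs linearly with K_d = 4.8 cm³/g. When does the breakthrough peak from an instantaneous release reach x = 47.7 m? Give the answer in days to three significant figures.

1180 days

Retardation factor R = 1 + ρ_b·K_d/n = 1 + 1.94 × 4.8/0.31 = 31.04.
Sorption retards both mechanisms: v_R = v/R = 0.04027 m/day, D_R = D/R = 0.001166 m²/day.
Peak time from v_R²t² + 2D_R t − x² = 0: t = (√(D_R² + v_R²x²) − D_R)/v_R².
√(D_R² + v_R²x²) = √(0.001166² + 0.04027² × 47.7²) = 1.921; v_R² = 0.001622.
t = (1.921 − 0.001166)/0.001622 = 1180 days.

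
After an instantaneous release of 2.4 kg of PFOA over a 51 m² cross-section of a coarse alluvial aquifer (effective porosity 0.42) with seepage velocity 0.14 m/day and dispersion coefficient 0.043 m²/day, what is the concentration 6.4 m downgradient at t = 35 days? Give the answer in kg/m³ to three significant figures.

For an instantaneous plane source, C(x,t) = M/(n_e·A·√(4πDt)) · exp(−(x−vt)²/(4Dt)), with n_e·A the pore (flow) area.
Plume center vt = 0.14 × 35 = 4.9 m, so the well at 6.4 m is 1.5 m downgradient of the peak.
√(4πDt) = 4.349 m, giving peak height M/(n_e·A·√(4πDt)) = 2.4/(0.42 × 51 × 4.349) = 0.02576 kg/m³.
(x−vt)²/(4Dt) = (1.5)²/(4 × 0.043 × 35) = 0.3738; exp(−0.3738) = 0.6881.
C = 0.02576 × 0.6881 = 0.0177 kg/m³.

0.0177 kg/m³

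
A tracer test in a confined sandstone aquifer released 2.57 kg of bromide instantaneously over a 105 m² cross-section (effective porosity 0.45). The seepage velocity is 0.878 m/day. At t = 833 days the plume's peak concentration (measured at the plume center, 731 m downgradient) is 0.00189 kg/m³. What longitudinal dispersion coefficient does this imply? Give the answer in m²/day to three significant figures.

At the plume center C_max = M/(n_e·A·√(4πDt)), so D = M²/(4πt·(n_e·A·C_max)²).
n_e·A·C_max = 0.45 × 105 × 0.00189 = 0.08930 kg/m.
D = 2.57²/(4π × 833 × 0.08930²) = 0.0791 m²/day.

0.0791 m²/day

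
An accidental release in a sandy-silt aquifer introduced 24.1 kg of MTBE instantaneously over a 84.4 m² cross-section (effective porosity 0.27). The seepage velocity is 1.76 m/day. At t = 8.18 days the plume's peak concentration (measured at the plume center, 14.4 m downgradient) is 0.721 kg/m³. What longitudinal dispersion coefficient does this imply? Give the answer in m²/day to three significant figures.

At the plume center C_max = M/(n_e·A·√(4πDt)), so D = M²/(4πt·(n_e·A·C_max)²).
n_e·A·C_max = 0.27 × 84.4 × 0.721 = 16.43 kg/m.
D = 24.1²/(4π × 8.18 × 16.43²) = 0.0209 m²/day.

0.0209 m²/day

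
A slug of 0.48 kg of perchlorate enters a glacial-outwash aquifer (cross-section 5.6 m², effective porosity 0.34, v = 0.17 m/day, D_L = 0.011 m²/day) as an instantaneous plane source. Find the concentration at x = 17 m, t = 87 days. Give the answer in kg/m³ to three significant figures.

For an instantaneous plane source, C(x,t) = M/(n_e·A·√(4πDt)) · exp(−(x−vt)²/(4Dt)), with n_e·A the pore (flow) area.
Plume center vt = 0.17 × 87 = 14.79 m, so the well at 17 m is 2.21 m downgradient of the peak.
√(4πDt) = 3.468 m, giving peak height M/(n_e·A·√(4πDt)) = 0.48/(0.34 × 5.6 × 3.468) = 0.07269 kg/m³.
(x−vt)²/(4Dt) = (2.21)²/(4 × 0.011 × 87) = 1.276; exp(−1.276) = 0.2792.
C = 0.07269 × 0.2792 = 0.0203 kg/m³.

0.0203 kg/m³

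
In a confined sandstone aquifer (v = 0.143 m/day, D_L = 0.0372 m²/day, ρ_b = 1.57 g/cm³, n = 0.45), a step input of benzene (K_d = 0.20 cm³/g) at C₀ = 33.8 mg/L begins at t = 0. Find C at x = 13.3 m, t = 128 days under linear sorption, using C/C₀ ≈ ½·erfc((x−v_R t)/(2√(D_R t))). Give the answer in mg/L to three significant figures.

Retardation factor R = 1 + ρ_b·K_d/n = 1 + 1.57 × 0.20/0.45 = 1.698.
Sorption retards both mechanisms: v_R = v/R = 0.08422 m/day, D_R = D/R = 0.02191 m²/day.
v_R·t = 0.08422 × 128 = 10.78016 m; 2√(D_R t) = 3.349 m; argument = (13.3 − 10.78016)/3.349 = 0.7524.
C = C₀ × ½·erfc(0.7524) = 33.8 × 0.1437 = 4.86 mg/L.

4.86 mg/L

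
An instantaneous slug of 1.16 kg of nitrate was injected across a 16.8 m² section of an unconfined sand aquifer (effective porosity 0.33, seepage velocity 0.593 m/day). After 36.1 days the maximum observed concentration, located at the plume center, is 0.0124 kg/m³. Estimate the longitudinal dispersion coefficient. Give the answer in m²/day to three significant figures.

0.628 m²/day

At the plume center C_max = M/(n_e·A·√(4πDt)), so D = M²/(4πt·(n_e·A·C_max)²).
n_e·A·C_max = 0.33 × 16.8 × 0.0124 = 0.06875 kg/m.
D = 1.16²/(4π × 36.1 × 0.06875²) = 0.628 m²/day.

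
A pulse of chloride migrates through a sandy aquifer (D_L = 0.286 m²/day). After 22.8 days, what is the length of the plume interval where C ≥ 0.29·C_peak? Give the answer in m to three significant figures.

11.4 m

The plume is Gaussian with σ = √(2Dt) = √(2 × 0.286 × 22.8) = 3.611 m.
C/C_peak = exp(−Δx²/(2σ²)) = 0.29 ⇒ Δx = σ·√(−2 ln 0.29) = 3.611 × 1.573 = 5.680 m.
Width = 2Δx = 11.4 m.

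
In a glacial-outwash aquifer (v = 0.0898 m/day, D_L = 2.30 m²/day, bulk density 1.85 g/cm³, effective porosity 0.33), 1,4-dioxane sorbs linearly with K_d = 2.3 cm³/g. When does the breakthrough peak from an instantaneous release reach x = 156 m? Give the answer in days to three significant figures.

20500 days

Retardation factor R = 1 + ρ_b·K_d/n = 1 + 1.85 × 2.3/0.33 = 13.89.
Sorption retards both mechanisms: v_R = v/R = 0.006465 m/day, D_R = D/R = 0.1656 m²/day.
Peak time from v_R²t² + 2D_R t − x² = 0: t = (√(D_R² + v_R²x²) − D_R)/v_R².
√(D_R² + v_R²x²) = √(0.1656² + 0.006465² × 156²) = 1.022; v_R² = 4.180e-05.
t = (1.022 − 0.1656)/4.180e-05 = 20500 days.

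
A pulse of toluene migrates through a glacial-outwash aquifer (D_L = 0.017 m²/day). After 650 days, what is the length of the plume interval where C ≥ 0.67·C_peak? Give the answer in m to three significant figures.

The plume is Gaussian with σ = √(2Dt) = √(2 × 0.017 × 650) = 4.701 m.
C/C_peak = exp(−Δx²/(2σ²)) = 0.67 ⇒ Δx = σ·√(−2 ln 0.67) = 4.701 × 0.8950 = 4.207 m.
Width = 2Δx = 8.41 m.

8.41 m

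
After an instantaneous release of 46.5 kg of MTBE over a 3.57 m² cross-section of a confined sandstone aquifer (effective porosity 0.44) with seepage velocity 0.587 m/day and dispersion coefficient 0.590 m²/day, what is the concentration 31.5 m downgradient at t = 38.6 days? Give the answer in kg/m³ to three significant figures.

For an instantaneous plane source, C(x,t) = M/(n_e·A·√(4πDt)) · exp(−(x−vt)²/(4Dt)), with n_e·A the pore (flow) area.
Plume center vt = 0.587 × 38.6 = 22.6582 m, so the well at 31.5 m is 8.8418 m downgradient of the peak.
√(4πDt) = 16.92 m, giving peak height M/(n_e·A·√(4πDt)) = 46.5/(0.44 × 3.57 × 16.92) = 1.750 kg/m³.
(x−vt)²/(4Dt) = (8.8418)²/(4 × 0.590 × 38.6) = 0.8582; exp(−0.8582) = 0.4239.
C = 1.750 × 0.4239 = 0.742 kg/m³.

0.742 kg/m³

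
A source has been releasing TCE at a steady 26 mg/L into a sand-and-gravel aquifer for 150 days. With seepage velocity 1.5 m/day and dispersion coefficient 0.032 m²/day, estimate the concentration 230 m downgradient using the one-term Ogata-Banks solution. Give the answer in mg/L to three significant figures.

For a continuous step input, C/C₀ ≈ ½·erfc((x−vt)/(2√(Dt))).
vt = 1.5 × 150 = 225 m and 2√(Dt) = 2√(0.032 × 150) = 4.382 m.
Argument (x−vt)/(2√(Dt)) = (230 − 225)/4.382 = 1.141; ½·erfc(1.141) = 0.05331.
C = 26 × 0.05331 = 1.39 mg/L.

1.39 mg/L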